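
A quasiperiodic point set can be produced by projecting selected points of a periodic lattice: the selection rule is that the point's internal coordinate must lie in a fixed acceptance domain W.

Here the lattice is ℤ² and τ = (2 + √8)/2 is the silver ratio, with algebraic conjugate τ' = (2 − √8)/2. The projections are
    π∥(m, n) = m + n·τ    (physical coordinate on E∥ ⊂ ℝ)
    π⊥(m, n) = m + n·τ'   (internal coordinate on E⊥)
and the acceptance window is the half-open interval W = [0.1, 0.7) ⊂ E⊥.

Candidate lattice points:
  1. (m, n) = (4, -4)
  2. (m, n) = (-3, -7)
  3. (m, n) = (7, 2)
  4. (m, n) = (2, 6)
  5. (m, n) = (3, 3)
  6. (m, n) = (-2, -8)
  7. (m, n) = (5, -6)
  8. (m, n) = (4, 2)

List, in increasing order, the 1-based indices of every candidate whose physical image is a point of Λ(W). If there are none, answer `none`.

none

Compute τ' = (2−√8)/2 = -0.4142, so π⊥(m,n) = m -0.4142·n.
candidate 1: (m,n)=(4,-4) → π∥ = 4-4·τ ≈ -5.6569, π⊥ = 4-4·τ' ≈ 5.6569 ∉ [0.1, 0.7) ⇒ out
candidate 2: (m,n)=(-3,-7) → π∥ = -3-7·τ ≈ -19.8995, π⊥ = -3-7·τ' ≈ -0.1005 ∉ [0.1, 0.7) ⇒ out
candidate 3: (m,n)=(7,2) → π∥ = 7+2·τ ≈ 11.8284, π⊥ = 7+2·τ' ≈ 6.1716 ∉ [0.1, 0.7) ⇒ out
candidate 4: (m,n)=(2,6) → π∥ = 2+6·τ ≈ 16.4853, π⊥ = 2+6·τ' ≈ -0.4853 ∉ [0.1, 0.7) ⇒ out
candidate 5: (m,n)=(3,3) → π∥ = 3+3·τ ≈ 10.2426, π⊥ = 3+3·τ' ≈ 1.7574 ∉ [0.1, 0.7) ⇒ out
candidate 6: (m,n)=(-2,-8) → π∥ = -2-8·τ ≈ -21.3137, π⊥ = -2-8·τ' ≈ 1.3137 ∉ [0.1, 0.7) ⇒ out
candidate 7: (m,n)=(5,-6) → π∥ = 5-6·τ ≈ -9.4853, π⊥ = 5-6·τ' ≈ 7.4853 ∉ [0.1, 0.7) ⇒ out
candidate 8: (m,n)=(4,2) → π∥ = 4+2·τ ≈ 8.8284, π⊥ = 4+2·τ' ≈ 3.1716 ∉ [0.1, 0.7) ⇒ out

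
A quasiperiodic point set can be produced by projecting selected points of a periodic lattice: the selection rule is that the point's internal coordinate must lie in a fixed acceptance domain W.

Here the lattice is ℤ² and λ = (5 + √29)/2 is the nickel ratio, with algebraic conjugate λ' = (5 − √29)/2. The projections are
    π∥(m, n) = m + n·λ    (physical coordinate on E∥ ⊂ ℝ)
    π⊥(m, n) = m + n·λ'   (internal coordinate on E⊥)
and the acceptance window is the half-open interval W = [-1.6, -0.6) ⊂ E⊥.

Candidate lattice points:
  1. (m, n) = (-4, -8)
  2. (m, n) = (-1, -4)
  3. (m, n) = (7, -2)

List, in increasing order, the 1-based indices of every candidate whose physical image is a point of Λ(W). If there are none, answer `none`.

Numerically λ ≈ 5.1926 and λ' = −1/λ ≈ -0.1926.
candidate 1: (m,n)=(-4,-8) → π∥ = -4-8·λ ≈ -45.5407, π⊥ = -4-8·λ' ≈ -2.4593 ∉ [-1.6, -0.6) ⇒ out
candidate 2: (m,n)=(-1,-4) → π∥ = -1-4·λ ≈ -21.7703, π⊥ = -1-4·λ' ≈ -0.2297 ∉ [-1.6, -0.6) ⇒ out
candidate 3: (m,n)=(7,-2) → π∥ = 7-2·λ ≈ -3.3852, π⊥ = 7-2·λ' ≈ 7.3852 ∉ [-1.6, -0.6) ⇒ out

none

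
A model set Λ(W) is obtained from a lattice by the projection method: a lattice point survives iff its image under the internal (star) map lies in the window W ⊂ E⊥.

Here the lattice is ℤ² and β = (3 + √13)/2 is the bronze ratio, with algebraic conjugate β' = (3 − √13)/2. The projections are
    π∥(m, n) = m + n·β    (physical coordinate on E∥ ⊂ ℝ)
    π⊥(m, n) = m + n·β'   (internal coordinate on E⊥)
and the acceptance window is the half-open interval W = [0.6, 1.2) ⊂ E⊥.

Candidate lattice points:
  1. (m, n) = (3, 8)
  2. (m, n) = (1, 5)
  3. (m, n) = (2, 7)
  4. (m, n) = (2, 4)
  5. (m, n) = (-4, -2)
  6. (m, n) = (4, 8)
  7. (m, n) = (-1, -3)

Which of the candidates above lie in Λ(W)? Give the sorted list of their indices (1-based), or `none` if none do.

4

β' = (3−√13)/2 ≈ -0.302776.
[1] lift (3,8): star map gives 0.577795; window check 0.6 ≤ 0.577795 < 1.2 is false → out
[2] lift (1,5): star map gives -0.513878; window check 0.6 ≤ -0.513878 < 1.2 is false → out
[3] lift (2,7): star map gives -0.119429; window check 0.6 ≤ -0.119429 < 1.2 is false → out
[4] lift (2,4): star map gives 0.788897; window check 0.6 ≤ 0.788897 < 1.2 is true → IN Λ
[5] lift (-4,-2): star map gives -3.394449; window check 0.6 ≤ -3.394449 < 1.2 is false → out
[6] lift (4,8): star map gives 1.577795; window check 0.6 ≤ 1.577795 < 1.2 is false → out
[7] lift (-1,-3): star map gives -0.091673; window check 0.6 ≤ -0.091673 < 1.2 is false → out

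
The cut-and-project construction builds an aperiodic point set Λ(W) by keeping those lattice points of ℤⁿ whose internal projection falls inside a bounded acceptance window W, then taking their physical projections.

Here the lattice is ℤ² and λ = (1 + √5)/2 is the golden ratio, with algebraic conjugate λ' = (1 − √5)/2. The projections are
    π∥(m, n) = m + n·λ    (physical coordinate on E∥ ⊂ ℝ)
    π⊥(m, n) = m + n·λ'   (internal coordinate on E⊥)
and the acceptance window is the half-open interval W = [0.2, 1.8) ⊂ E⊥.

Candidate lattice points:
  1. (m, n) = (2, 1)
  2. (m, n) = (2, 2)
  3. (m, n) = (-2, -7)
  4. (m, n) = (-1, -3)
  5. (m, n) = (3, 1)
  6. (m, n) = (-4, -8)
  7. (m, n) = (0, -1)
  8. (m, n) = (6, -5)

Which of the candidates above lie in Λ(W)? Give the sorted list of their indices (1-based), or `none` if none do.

Compute λ' = (1−√5)/2 = -0.61803, so π⊥(m,n) = m -0.61803·n.
candidate 1: (m,n)=(2,1) → π∥ = 2+1·λ ≈ 3.61803, π⊥ = 2+1·λ' ≈ 1.38197 ∈ [0.2, 1.8) ⇒ IN Λ
candidate 2: (m,n)=(2,2) → π∥ = 2+2·λ ≈ 5.23607, π⊥ = 2+2·λ' ≈ 0.76393 ∈ [0.2, 1.8) ⇒ IN Λ
candidate 3: (m,n)=(-2,-7) → π∥ = -2-7·λ ≈ -13.32624, π⊥ = -2-7·λ' ≈ 2.32624 ∉ [0.2, 1.8) ⇒ out
candidate 4: (m,n)=(-1,-3) → π∥ = -1-3·λ ≈ -5.85410, π⊥ = -1-3·λ' ≈ 0.85410 ∈ [0.2, 1.8) ⇒ IN Λ
candidate 5: (m,n)=(3,1) → π∥ = 3+1·λ ≈ 4.61803, π⊥ = 3+1·λ' ≈ 2.38197 ∉ [0.2, 1.8) ⇒ out
candidate 6: (m,n)=(-4,-8) → π∥ = -4-8·λ ≈ -16.94427, π⊥ = -4-8·λ' ≈ 0.94427 ∈ [0.2, 1.8) ⇒ IN Λ
candidate 7: (m,n)=(0,-1) → π∥ = 0-1·λ ≈ -1.61803, π⊥ = 0-1·λ' ≈ 0.61803 ∈ [0.2, 1.8) ⇒ IN Λ
candidate 8: (m,n)=(6,-5) → π∥ = 6-5·λ ≈ -2.09017, π⊥ = 6-5·λ' ≈ 9.09017 ∉ [0.2, 1.8) ⇒ out

1, 2, 4, 6, 7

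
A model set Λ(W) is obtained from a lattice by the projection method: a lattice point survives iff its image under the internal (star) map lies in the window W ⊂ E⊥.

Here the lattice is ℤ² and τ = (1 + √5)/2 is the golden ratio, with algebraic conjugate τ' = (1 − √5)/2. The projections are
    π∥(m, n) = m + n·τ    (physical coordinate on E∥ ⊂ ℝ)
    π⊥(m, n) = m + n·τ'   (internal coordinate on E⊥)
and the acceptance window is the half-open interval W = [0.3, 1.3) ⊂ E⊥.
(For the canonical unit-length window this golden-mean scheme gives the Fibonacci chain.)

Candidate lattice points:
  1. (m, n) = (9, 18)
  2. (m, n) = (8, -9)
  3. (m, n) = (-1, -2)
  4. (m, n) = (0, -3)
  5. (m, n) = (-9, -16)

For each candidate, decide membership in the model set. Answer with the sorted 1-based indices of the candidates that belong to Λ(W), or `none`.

5

τ' = (1−√5)/2 ≈ -0.6180.
[1] lift (9,18): star map gives -2.1246; window check 0.3 ≤ -2.1246 < 1.3 is false → out
[2] lift (8,-9): star map gives 13.5623; window check 0.3 ≤ 13.5623 < 1.3 is false → out
[3] lift (-1,-2): star map gives 0.2361; window check 0.3 ≤ 0.2361 < 1.3 is false → out
[4] lift (0,-3): star map gives 1.8541; window check 0.3 ≤ 1.8541 < 1.3 is false → out
[5] lift (-9,-16): star map gives 0.8885; window check 0.3 ≤ 0.8885 < 1.3 is true → IN Λ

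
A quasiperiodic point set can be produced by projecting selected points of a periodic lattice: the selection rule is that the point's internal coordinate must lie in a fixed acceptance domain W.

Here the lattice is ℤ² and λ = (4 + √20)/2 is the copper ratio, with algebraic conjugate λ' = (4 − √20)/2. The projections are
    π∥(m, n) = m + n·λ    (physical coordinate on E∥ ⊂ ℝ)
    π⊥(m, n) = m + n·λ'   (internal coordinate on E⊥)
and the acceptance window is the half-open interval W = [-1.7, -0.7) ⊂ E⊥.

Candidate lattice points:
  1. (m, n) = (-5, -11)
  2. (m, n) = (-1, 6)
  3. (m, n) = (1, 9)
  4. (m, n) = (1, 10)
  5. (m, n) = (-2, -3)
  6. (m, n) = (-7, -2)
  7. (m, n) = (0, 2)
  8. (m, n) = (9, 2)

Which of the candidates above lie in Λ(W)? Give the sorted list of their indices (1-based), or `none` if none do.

Numerically λ ≈ 4.2361 and λ' = −1/λ ≈ -0.2361.
[1] lift (-5,-11): star map gives -2.4033; window check -1.7 ≤ -2.4033 < -0.7 is false → out
[2] lift (-1,6): star map gives -2.4164; window check -1.7 ≤ -2.4164 < -0.7 is false → out
[3] lift (1,9): star map gives -1.1246; window check -1.7 ≤ -1.1246 < -0.7 is true → IN Λ
[4] lift (1,10): star map gives -1.3607; window check -1.7 ≤ -1.3607 < -0.7 is true → IN Λ
[5] lift (-2,-3): star map gives -1.2918; window check -1.7 ≤ -1.2918 < -0.7 is true → IN Λ
[6] lift (-7,-2): star map gives -6.5279; window check -1.7 ≤ -6.5279 < -0.7 is false → out
[7] lift (0,2): star map gives -0.4721; window check -1.7 ≤ -0.4721 < -0.7 is false → out
[8] lift (9,2): star map gives 8.5279; window check -1.7 ≤ 8.5279 < -0.7 is false → out

3, 4, 5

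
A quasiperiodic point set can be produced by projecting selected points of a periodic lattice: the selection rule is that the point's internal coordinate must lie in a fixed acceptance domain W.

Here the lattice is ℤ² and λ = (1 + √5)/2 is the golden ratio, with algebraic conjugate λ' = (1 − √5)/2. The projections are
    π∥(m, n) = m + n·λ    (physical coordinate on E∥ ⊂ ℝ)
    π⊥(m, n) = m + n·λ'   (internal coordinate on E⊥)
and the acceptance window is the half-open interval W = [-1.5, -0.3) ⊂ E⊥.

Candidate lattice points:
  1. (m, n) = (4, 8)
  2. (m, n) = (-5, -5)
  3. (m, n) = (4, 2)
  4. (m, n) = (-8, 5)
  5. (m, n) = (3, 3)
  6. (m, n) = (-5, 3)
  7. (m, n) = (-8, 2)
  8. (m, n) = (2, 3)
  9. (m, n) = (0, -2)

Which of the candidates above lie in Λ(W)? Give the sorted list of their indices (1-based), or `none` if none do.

1

Numerically λ ≈ 1.618034 and λ' = −1/λ ≈ -0.618034.
candidate 1: (m,n)=(4,8) → π∥ = 4+8·λ ≈ 16.944272, π⊥ = 4+8·λ' ≈ -0.944272 ∈ [-1.5, -0.3) ⇒ IN Λ
candidate 2: (m,n)=(-5,-5) → π∥ = -5-5·λ ≈ -13.090170, π⊥ = -5-5·λ' ≈ -1.909830 ∉ [-1.5, -0.3) ⇒ out
candidate 3: (m,n)=(4,2) → π∥ = 4+2·λ ≈ 7.236068, π⊥ = 4+2·λ' ≈ 2.763932 ∉ [-1.5, -0.3) ⇒ out
candidate 4: (m,n)=(-8,5) → π∥ = -8+5·λ ≈ 0.090170, π⊥ = -8+5·λ' ≈ -11.090170 ∉ [-1.5, -0.3) ⇒ out
candidate 5: (m,n)=(3,3) → π∥ = 3+3·λ ≈ 7.854102, π⊥ = 3+3·λ' ≈ 1.145898 ∉ [-1.5, -0.3) ⇒ out
candidate 6: (m,n)=(-5,3) → π∥ = -5+3·λ ≈ -0.145898, π⊥ = -5+3·λ' ≈ -6.854102 ∉ [-1.5, -0.3) ⇒ out
candidate 7: (m,n)=(-8,2) → π∥ = -8+2·λ ≈ -4.763932, π⊥ = -8+2·λ' ≈ -9.236068 ∉ [-1.5, -0.3) ⇒ out
candidate 8: (m,n)=(2,3) → π∥ = 2+3·λ ≈ 6.854102, π⊥ = 2+3·λ' ≈ 0.145898 ∉ [-1.5, -0.3) ⇒ out
candidate 9: (m,n)=(0,-2) → π∥ = 0-2·λ ≈ -3.236068, π⊥ = 0-2·λ' ≈ 1.236068 ∉ [-1.5, -0.3) ⇒ out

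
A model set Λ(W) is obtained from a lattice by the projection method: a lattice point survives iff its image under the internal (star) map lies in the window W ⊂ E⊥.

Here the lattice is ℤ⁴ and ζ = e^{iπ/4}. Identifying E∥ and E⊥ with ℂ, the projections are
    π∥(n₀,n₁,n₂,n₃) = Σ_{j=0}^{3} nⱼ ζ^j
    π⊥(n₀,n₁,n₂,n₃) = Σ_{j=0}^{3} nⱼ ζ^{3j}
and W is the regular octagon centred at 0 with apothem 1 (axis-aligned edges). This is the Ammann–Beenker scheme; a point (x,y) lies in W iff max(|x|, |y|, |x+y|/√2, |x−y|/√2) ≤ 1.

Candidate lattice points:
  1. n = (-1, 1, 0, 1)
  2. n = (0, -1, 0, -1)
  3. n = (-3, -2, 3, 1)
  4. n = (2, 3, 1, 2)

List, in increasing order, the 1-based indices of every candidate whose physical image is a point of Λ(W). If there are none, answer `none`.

none

Internal map: ζ^{3j} for j=0..3 gives (1,0), (−√2/2,√2/2), (0,−1), (√2/2,√2/2).
#1 (-1, 1, 0, 1): internal (-1.000000, 1.414214); octagon support 1.707107 vs apothem 1 → ∉ W
#2 (0, -1, 0, -1): internal (0.000000, -1.414214); octagon support 1.414214 vs apothem 1 → ∉ W
#3 (-3, -2, 3, 1): internal (-0.878680, -3.707107); octagon support 3.707107 vs apothem 1 → ∉ W
#4 (2, 3, 1, 2): internal (1.292893, 2.535534); octagon support 2.707107 vs apothem 1 → ∉ W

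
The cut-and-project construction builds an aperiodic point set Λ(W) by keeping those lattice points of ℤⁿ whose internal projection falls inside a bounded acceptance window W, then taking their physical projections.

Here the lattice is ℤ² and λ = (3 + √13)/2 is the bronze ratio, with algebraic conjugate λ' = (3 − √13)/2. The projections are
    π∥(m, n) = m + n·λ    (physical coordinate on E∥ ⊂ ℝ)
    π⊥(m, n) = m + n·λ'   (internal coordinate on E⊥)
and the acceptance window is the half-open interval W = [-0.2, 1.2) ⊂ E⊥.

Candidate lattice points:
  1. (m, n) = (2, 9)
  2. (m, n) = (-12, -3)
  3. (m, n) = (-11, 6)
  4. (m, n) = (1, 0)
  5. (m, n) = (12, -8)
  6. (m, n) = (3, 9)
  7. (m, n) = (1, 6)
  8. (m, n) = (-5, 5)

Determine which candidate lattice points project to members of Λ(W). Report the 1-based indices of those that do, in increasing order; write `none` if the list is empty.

4, 6

λ' = (3−√13)/2 ≈ -0.3028.
[1] lift (2,9): star map gives -0.7250; window check -0.2 ≤ -0.7250 < 1.2 is false → out
[2] lift (-12,-3): star map gives -11.0917; window check -0.2 ≤ -11.0917 < 1.2 is false → out
[3] lift (-11,6): star map gives -12.8167; window check -0.2 ≤ -12.8167 < 1.2 is false → out
[4] lift (1,0): star map gives 1.0000; window check -0.2 ≤ 1.0000 < 1.2 is true → IN Λ
[5] lift (12,-8): star map gives 14.4222; window check -0.2 ≤ 14.4222 < 1.2 is false → out
[6] lift (3,9): star map gives 0.2750; window check -0.2 ≤ 0.2750 < 1.2 is true → IN Λ
[7] lift (1,6): star map gives -0.8167; window check -0.2 ≤ -0.8167 < 1.2 is false → out
[8] lift (-5,5): star map gives -6.5139; window check -0.2 ≤ -6.5139 < 1.2 is false → out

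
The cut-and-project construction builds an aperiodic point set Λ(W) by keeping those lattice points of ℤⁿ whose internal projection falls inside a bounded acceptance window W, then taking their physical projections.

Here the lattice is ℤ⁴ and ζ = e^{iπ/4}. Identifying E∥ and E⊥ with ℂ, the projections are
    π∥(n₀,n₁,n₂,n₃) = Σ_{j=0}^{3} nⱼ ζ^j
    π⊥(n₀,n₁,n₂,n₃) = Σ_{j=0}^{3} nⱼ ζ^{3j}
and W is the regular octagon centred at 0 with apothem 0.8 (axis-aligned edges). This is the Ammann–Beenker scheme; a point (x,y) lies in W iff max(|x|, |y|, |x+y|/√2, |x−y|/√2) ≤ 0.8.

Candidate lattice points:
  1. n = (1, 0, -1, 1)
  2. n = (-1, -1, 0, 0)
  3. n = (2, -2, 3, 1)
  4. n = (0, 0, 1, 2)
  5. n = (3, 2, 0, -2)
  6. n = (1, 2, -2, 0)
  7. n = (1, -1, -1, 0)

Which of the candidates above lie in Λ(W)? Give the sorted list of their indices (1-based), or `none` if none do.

2, 5

π⊥(n) = n₀ + n₁ζ³ + n₂ζ⁶ + n₃ζ⁹ where ζ = e^{iπ/4}.
candidate 1: n = (1, 0, -1, 1) → π⊥ ≈ (+1.7071, +1.7071); max(|x|,|y|,|x±y|/√2) = 2.4142 > 0.8 ⇒ ∉ W
candidate 2: n = (-1, -1, 0, 0) → π⊥ ≈ (-0.2929, -0.7071); max(|x|,|y|,|x±y|/√2) = 0.7071 ≤ 0.8 ⇒ ∈ W
candidate 3: n = (2, -2, 3, 1) → π⊥ ≈ (+4.1213, -3.7071); max(|x|,|y|,|x±y|/√2) = 5.5355 > 0.8 ⇒ ∉ W
candidate 4: n = (0, 0, 1, 2) → π⊥ ≈ (+1.4142, +0.4142); max(|x|,|y|,|x±y|/√2) = 1.4142 > 0.8 ⇒ ∉ W
candidate 5: n = (3, 2, 0, -2) → π⊥ ≈ (+0.1716, +0.0000); max(|x|,|y|,|x±y|/√2) = 0.1716 ≤ 0.8 ⇒ ∈ W
candidate 6: n = (1, 2, -2, 0) → π⊥ ≈ (-0.4142, +3.4142); max(|x|,|y|,|x±y|/√2) = 3.4142 > 0.8 ⇒ ∉ W
candidate 7: n = (1, -1, -1, 0) → π⊥ ≈ (+1.7071, +0.2929); max(|x|,|y|,|x±y|/√2) = 1.7071 > 0.8 ⇒ ∉ W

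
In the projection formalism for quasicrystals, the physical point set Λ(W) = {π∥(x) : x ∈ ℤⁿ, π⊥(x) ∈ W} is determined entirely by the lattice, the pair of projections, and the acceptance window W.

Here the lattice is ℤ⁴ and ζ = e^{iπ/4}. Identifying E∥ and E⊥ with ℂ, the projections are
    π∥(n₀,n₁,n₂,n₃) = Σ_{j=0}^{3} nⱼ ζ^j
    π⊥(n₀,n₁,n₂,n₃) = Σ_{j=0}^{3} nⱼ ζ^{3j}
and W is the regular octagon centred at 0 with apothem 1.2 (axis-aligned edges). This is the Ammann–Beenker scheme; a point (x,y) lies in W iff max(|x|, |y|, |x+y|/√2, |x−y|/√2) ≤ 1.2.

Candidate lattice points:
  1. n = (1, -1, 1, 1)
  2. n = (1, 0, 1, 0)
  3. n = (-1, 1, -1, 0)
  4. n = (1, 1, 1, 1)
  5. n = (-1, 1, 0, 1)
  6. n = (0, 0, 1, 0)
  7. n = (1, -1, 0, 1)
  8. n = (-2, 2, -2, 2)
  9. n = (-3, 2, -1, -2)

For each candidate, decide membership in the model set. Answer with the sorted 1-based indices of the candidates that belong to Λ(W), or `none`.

4, 6

Internal map: ζ^{3j} for j=0..3 gives (1,0), (−√2/2,√2/2), (0,−1), (√2/2,√2/2).
#1 (1, -1, 1, 1): internal (2.4142, -1.0000); octagon support 2.4142 vs apothem 1.2 → ∉ W
#2 (1, 0, 1, 0): internal (1.0000, -1.0000); octagon support 1.4142 vs apothem 1.2 → ∉ W
#3 (-1, 1, -1, 0): internal (-1.7071, 1.7071); octagon support 2.4142 vs apothem 1.2 → ∉ W
#4 (1, 1, 1, 1): internal (1.0000, 0.4142); octagon support 1.0000 vs apothem 1.2 → ∈ W
#5 (-1, 1, 0, 1): internal (-1.0000, 1.4142); octagon support 1.7071 vs apothem 1.2 → ∉ W
#6 (0, 0, 1, 0): internal (0.0000, -1.0000); octagon support 1.0000 vs apothem 1.2 → ∈ W
#7 (1, -1, 0, 1): internal (2.4142, 0.0000); octagon support 2.4142 vs apothem 1.2 → ∉ W
#8 (-2, 2, -2, 2): internal (-2.0000, 4.8284); octagon support 4.8284 vs apothem 1.2 → ∉ W
#9 (-3, 2, -1, -2): internal (-5.8284, 1.0000); octagon support 5.8284 vs apothem 1.2 → ∉ W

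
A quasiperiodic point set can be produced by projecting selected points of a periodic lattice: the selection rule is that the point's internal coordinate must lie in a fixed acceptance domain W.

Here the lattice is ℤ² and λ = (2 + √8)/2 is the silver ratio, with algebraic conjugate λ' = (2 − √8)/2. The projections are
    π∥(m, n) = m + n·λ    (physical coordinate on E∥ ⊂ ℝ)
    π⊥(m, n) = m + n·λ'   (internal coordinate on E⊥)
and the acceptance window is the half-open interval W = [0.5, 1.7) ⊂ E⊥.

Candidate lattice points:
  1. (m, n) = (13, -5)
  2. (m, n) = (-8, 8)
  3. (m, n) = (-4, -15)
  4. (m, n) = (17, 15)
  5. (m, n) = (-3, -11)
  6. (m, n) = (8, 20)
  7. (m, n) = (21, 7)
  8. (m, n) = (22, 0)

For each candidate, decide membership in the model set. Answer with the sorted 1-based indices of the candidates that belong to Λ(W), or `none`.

Compute λ' = (2−√8)/2 = -0.41421, so π⊥(m,n) = m -0.41421·n.
candidate 1: (m,n)=(13,-5) → π∥ = 13-5·λ ≈ 0.92893, π⊥ = 13-5·λ' ≈ 15.07107 ∉ [0.5, 1.7) ⇒ out
candidate 2: (m,n)=(-8,8) → π∥ = -8+8·λ ≈ 11.31371, π⊥ = -8+8·λ' ≈ -11.31371 ∉ [0.5, 1.7) ⇒ out
candidate 3: (m,n)=(-4,-15) → π∥ = -4-15·λ ≈ -40.21320, π⊥ = -4-15·λ' ≈ 2.21320 ∉ [0.5, 1.7) ⇒ out
candidate 4: (m,n)=(17,15) → π∥ = 17+15·λ ≈ 53.21320, π⊥ = 17+15·λ' ≈ 10.78680 ∉ [0.5, 1.7) ⇒ out
candidate 5: (m,n)=(-3,-11) → π∥ = -3-11·λ ≈ -29.55635, π⊥ = -3-11·λ' ≈ 1.55635 ∈ [0.5, 1.7) ⇒ IN Λ
candidate 6: (m,n)=(8,20) → π∥ = 8+20·λ ≈ 56.28427, π⊥ = 8+20·λ' ≈ -0.28427 ∉ [0.5, 1.7) ⇒ out
candidate 7: (m,n)=(21,7) → π∥ = 21+7·λ ≈ 37.89949, π⊥ = 21+7·λ' ≈ 18.10051 ∉ [0.5, 1.7) ⇒ out
candidate 8: (m,n)=(22,0) → π∥ = 22+0·λ ≈ 22.00000, π⊥ = 22+0·λ' ≈ 22.00000 ∉ [0.5, 1.7) ⇒ out

5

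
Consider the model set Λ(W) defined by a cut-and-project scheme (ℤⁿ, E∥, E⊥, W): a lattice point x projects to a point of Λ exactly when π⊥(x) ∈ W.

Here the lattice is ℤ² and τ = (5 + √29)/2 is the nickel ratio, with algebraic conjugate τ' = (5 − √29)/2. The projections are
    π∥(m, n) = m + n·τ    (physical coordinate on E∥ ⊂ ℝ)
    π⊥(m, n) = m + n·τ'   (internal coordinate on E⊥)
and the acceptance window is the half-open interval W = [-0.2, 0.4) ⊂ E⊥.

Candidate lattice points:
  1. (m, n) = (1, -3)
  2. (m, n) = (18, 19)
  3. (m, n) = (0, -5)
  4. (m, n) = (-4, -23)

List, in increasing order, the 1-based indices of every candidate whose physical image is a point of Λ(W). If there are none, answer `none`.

none

Numerically τ ≈ 5.19258 and τ' = −1/τ ≈ -0.19258.
#1 (1,-3): internal coord 1 + (-3)·τ' = +1.57775; +1.57775 ∉ [-0.2, 0.4) → out
#2 (18,19): internal coord 18 + (19)·τ' = +14.34093; +14.34093 ∉ [-0.2, 0.4) → out
#3 (0,-5): internal coord 0 + (-5)·τ' = +0.96291; +0.96291 ∉ [-0.2, 0.4) → out
#4 (-4,-23): internal coord -4 + (-23)·τ' = +0.42940; +0.42940 ∉ [-0.2, 0.4) → out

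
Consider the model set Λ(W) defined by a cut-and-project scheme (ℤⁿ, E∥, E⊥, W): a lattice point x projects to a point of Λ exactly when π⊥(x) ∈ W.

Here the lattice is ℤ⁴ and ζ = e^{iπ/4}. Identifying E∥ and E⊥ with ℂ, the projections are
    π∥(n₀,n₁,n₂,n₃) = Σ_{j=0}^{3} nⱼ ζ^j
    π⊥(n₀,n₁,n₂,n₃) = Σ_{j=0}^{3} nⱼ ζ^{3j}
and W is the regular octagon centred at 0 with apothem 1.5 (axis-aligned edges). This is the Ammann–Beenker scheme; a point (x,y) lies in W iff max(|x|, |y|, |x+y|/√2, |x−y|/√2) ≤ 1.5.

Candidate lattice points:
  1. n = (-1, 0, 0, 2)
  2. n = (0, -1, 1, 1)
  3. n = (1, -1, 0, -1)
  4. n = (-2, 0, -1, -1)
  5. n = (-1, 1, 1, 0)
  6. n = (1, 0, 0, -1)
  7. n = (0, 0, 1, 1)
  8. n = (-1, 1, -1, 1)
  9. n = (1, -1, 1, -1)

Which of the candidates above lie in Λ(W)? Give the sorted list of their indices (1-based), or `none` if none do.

1, 6, 7

Internal map: ζ^{3j} for j=0..3 gives (1,0), (−√2/2,√2/2), (0,−1), (√2/2,√2/2).
#1 (-1, 0, 0, 2): internal (0.41421, 1.41421); octagon support 1.41421 vs apothem 1.5 → ∈ W
#2 (0, -1, 1, 1): internal (1.41421, -1.00000); octagon support 1.70711 vs apothem 1.5 → ∉ W
#3 (1, -1, 0, -1): internal (1.00000, -1.41421); octagon support 1.70711 vs apothem 1.5 → ∉ W
#4 (-2, 0, -1, -1): internal (-2.70711, 0.29289); octagon support 2.70711 vs apothem 1.5 → ∉ W
#5 (-1, 1, 1, 0): internal (-1.70711, -0.29289); octagon support 1.70711 vs apothem 1.5 → ∉ W
#6 (1, 0, 0, -1): internal (0.29289, -0.70711); octagon support 0.70711 vs apothem 1.5 → ∈ W
#7 (0, 0, 1, 1): internal (0.70711, -0.29289); octagon support 0.70711 vs apothem 1.5 → ∈ W
#8 (-1, 1, -1, 1): internal (-1.00000, 2.41421); octagon support 2.41421 vs apothem 1.5 → ∉ W
#9 (1, -1, 1, -1): internal (1.00000, -2.41421); octagon support 2.41421 vs apothem 1.5 → ∉ W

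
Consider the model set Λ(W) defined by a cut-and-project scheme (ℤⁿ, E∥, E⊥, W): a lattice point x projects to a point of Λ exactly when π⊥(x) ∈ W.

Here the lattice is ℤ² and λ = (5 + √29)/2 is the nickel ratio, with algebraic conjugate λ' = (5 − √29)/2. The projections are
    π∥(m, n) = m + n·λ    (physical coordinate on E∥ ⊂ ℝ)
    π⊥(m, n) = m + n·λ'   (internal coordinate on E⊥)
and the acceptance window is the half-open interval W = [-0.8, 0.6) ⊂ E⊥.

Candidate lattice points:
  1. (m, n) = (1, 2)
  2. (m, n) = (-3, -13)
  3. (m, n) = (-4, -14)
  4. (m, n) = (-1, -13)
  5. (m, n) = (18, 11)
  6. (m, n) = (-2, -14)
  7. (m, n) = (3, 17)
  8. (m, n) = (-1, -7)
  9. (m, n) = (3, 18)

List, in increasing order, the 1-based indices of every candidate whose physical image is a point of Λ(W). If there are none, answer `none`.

Numerically λ ≈ 5.1926 and λ' = −1/λ ≈ -0.1926.
[1] lift (1,2): star map gives 0.6148; window check -0.8 ≤ 0.6148 < 0.6 is false → out
[2] lift (-3,-13): star map gives -0.4964; window check -0.8 ≤ -0.4964 < 0.6 is true → IN Λ
[3] lift (-4,-14): star map gives -1.3038; window check -0.8 ≤ -1.3038 < 0.6 is false → out
[4] lift (-1,-13): star map gives 1.5036; window check -0.8 ≤ 1.5036 < 0.6 is false → out
[5] lift (18,11): star map gives 15.8816; window check -0.8 ≤ 15.8816 < 0.6 is false → out
[6] lift (-2,-14): star map gives 0.6962; window check -0.8 ≤ 0.6962 < 0.6 is false → out
[7] lift (3,17): star map gives -0.2739; window check -0.8 ≤ -0.2739 < 0.6 is true → IN Λ
[8] lift (-1,-7): star map gives 0.3481; window check -0.8 ≤ 0.3481 < 0.6 is true → IN Λ
[9] lift (3,18): star map gives -0.4665; window check -0.8 ≤ -0.4665 < 0.6 is true → IN Λ

2, 7, 8, 9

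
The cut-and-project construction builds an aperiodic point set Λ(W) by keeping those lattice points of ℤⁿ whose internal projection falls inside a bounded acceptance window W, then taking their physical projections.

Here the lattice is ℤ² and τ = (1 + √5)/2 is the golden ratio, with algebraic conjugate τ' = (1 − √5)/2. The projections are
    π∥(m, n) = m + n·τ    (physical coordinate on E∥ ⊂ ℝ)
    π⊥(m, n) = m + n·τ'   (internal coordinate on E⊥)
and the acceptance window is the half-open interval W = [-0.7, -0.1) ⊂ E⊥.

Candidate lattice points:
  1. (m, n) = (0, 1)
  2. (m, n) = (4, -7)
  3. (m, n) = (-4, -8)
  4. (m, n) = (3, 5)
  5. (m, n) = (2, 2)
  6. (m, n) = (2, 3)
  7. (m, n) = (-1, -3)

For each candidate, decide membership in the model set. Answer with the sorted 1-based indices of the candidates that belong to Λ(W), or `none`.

τ' = (1−√5)/2 ≈ -0.61803.
[1] lift (0,1): star map gives -0.61803; window check -0.7 ≤ -0.61803 < -0.1 is true → IN Λ
[2] lift (4,-7): star map gives 8.32624; window check -0.7 ≤ 8.32624 < -0.1 is false → out
[3] lift (-4,-8): star map gives 0.94427; window check -0.7 ≤ 0.94427 < -0.1 is false → out
[4] lift (3,5): star map gives -0.09017; window check -0.7 ≤ -0.09017 < -0.1 is false → out
[5] lift (2,2): star map gives 0.76393; window check -0.7 ≤ 0.76393 < -0.1 is false → out
[6] lift (2,3): star map gives 0.14590; window check -0.7 ≤ 0.14590 < -0.1 is false → out
[7] lift (-1,-3): star map gives 0.85410; window check -0.7 ≤ 0.85410 < -0.1 is false → out

1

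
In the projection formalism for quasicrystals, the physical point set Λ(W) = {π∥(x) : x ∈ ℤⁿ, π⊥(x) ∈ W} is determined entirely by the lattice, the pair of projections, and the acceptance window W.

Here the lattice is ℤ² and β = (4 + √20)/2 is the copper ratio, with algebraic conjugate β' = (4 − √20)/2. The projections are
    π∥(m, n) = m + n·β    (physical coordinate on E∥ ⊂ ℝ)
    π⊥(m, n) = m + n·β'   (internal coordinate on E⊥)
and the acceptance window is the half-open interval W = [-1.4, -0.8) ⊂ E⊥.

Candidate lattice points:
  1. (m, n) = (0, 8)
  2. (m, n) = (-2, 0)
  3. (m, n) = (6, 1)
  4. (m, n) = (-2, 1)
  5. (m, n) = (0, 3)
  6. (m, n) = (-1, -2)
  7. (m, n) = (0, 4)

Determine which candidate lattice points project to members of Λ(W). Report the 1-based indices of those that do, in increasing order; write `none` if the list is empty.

Numerically β ≈ 4.2361 and β' = −1/β ≈ -0.2361.
#1 (0,8): internal coord 0 + (8)·β' = -1.8885; -1.8885 ∉ [-1.4, -0.8) → out
#2 (-2,0): internal coord -2 + (0)·β' = -2.0000; -2.0000 ∉ [-1.4, -0.8) → out
#3 (6,1): internal coord 6 + (1)·β' = +5.7639; +5.7639 ∉ [-1.4, -0.8) → out
#4 (-2,1): internal coord -2 + (1)·β' = -2.2361; -2.2361 ∉ [-1.4, -0.8) → out
#5 (0,3): internal coord 0 + (3)·β' = -0.7082; -0.7082 ∉ [-1.4, -0.8) → out
#6 (-1,-2): internal coord -1 + (-2)·β' = -0.5279; -0.5279 ∉ [-1.4, -0.8) → out
#7 (0,4): internal coord 0 + (4)·β' = -0.9443; -0.9443 ∈ [-1.4, -0.8) → IN Λ

7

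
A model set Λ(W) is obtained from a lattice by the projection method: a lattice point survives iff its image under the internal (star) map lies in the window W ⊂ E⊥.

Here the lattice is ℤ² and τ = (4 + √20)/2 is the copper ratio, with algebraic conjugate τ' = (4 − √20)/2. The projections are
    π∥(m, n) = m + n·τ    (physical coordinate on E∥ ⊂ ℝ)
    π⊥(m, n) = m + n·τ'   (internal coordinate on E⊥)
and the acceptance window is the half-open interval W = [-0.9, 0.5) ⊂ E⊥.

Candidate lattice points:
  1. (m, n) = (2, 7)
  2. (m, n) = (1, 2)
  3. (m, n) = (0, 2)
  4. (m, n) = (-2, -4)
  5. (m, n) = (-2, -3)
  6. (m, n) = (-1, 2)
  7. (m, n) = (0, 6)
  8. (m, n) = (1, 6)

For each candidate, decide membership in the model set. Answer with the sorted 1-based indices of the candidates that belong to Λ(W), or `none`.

1, 3, 8

τ' = (4−√20)/2 ≈ -0.2361.
[1] lift (2,7): star map gives 0.3475; window check -0.9 ≤ 0.3475 < 0.5 is true → IN Λ
[2] lift (1,2): star map gives 0.5279; window check -0.9 ≤ 0.5279 < 0.5 is false → out
[3] lift (0,2): star map gives -0.4721; window check -0.9 ≤ -0.4721 < 0.5 is true → IN Λ
[4] lift (-2,-4): star map gives -1.0557; window check -0.9 ≤ -1.0557 < 0.5 is false → out
[5] lift (-2,-3): star map gives -1.2918; window check -0.9 ≤ -1.2918 < 0.5 is false → out
[6] lift (-1,2): star map gives -1.4721; window check -0.9 ≤ -1.4721 < 0.5 is false → out
[7] lift (0,6): star map gives -1.4164; window check -0.9 ≤ -1.4164 < 0.5 is false → out
[8] lift (1,6): star map gives -0.4164; window check -0.9 ≤ -0.4164 < 0.5 is true → IN Λ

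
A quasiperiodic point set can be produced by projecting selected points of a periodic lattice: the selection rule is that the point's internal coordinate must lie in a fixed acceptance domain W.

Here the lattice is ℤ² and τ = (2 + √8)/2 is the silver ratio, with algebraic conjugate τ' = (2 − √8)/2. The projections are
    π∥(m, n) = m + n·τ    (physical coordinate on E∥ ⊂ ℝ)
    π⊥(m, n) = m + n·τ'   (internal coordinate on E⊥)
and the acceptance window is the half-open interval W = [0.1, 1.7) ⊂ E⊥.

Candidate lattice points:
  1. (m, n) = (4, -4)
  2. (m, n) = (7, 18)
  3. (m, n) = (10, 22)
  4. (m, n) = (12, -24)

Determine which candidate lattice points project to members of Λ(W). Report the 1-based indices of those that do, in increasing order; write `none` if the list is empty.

τ' = (2−√8)/2 ≈ -0.4142.
[1] lift (4,-4): star map gives 5.6569; window check 0.1 ≤ 5.6569 < 1.7 is false → out
[2] lift (7,18): star map gives -0.4558; window check 0.1 ≤ -0.4558 < 1.7 is false → out
[3] lift (10,22): star map gives 0.8873; window check 0.1 ≤ 0.8873 < 1.7 is true → IN Λ
[4] lift (12,-24): star map gives 21.9411; window check 0.1 ≤ 21.9411 < 1.7 is false → out

3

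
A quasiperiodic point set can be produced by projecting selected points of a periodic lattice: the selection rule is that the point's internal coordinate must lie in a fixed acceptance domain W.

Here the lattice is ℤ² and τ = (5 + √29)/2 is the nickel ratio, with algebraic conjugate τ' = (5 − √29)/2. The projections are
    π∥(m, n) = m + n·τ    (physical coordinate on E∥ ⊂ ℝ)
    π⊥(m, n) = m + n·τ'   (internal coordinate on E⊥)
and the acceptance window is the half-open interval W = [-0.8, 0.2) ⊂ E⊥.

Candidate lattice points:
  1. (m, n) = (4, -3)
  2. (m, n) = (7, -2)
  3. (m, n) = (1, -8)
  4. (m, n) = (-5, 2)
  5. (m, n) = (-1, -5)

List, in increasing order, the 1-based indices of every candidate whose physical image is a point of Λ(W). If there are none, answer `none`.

Numerically τ ≈ 5.19258 and τ' = −1/τ ≈ -0.19258.
#1 (4,-3): internal coord 4 + (-3)·τ' = +4.57775; +4.57775 ∉ [-0.8, 0.2) → out
#2 (7,-2): internal coord 7 + (-2)·τ' = +7.38516; +7.38516 ∉ [-0.8, 0.2) → out
#3 (1,-8): internal coord 1 + (-8)·τ' = +2.54066; +2.54066 ∉ [-0.8, 0.2) → out
#4 (-5,2): internal coord -5 + (2)·τ' = -5.38516; -5.38516 ∉ [-0.8, 0.2) → out
#5 (-1,-5): internal coord -1 + (-5)·τ' = -0.03709; -0.03709 ∈ [-0.8, 0.2) → IN Λ

5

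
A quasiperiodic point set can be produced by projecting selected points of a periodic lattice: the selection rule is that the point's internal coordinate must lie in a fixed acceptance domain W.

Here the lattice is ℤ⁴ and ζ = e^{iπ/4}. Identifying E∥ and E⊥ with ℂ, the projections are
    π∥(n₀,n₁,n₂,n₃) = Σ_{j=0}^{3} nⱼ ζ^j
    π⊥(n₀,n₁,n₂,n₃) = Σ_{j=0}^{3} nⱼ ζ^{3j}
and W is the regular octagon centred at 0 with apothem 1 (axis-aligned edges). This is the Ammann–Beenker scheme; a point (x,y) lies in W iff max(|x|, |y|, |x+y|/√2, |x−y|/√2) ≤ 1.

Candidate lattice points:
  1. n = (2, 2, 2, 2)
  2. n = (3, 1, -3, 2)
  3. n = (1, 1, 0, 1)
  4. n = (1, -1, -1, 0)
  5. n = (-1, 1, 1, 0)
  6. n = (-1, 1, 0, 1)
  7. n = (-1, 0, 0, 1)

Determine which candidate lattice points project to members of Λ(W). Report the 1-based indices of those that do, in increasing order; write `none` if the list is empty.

7

With ζ = e^{iπ/4} the internal vectors are ζ^0,ζ^3,ζ^6,ζ^9.
candidate 1: n = (2, 2, 2, 2) → π⊥ ≈ (+2.00000, +0.82843); max(|x|,|y|,|x±y|/√2) = 2.00000 > 1 ⇒ ∉ W
candidate 2: n = (3, 1, -3, 2) → π⊥ ≈ (+3.70711, +5.12132); max(|x|,|y|,|x±y|/√2) = 6.24264 > 1 ⇒ ∉ W
candidate 3: n = (1, 1, 0, 1) → π⊥ ≈ (+1.00000, +1.41421); max(|x|,|y|,|x±y|/√2) = 1.70711 > 1 ⇒ ∉ W
candidate 4: n = (1, -1, -1, 0) → π⊥ ≈ (+1.70711, +0.29289); max(|x|,|y|,|x±y|/√2) = 1.70711 > 1 ⇒ ∉ W
candidate 5: n = (-1, 1, 1, 0) → π⊥ ≈ (-1.70711, -0.29289); max(|x|,|y|,|x±y|/√2) = 1.70711 > 1 ⇒ ∉ W
candidate 6: n = (-1, 1, 0, 1) → π⊥ ≈ (-1.00000, +1.41421); max(|x|,|y|,|x±y|/√2) = 1.70711 > 1 ⇒ ∉ W
candidate 7: n = (-1, 0, 0, 1) → π⊥ ≈ (-0.29289, +0.70711); max(|x|,|y|,|x±y|/√2) = 0.70711 ≤ 1 ⇒ ∈ W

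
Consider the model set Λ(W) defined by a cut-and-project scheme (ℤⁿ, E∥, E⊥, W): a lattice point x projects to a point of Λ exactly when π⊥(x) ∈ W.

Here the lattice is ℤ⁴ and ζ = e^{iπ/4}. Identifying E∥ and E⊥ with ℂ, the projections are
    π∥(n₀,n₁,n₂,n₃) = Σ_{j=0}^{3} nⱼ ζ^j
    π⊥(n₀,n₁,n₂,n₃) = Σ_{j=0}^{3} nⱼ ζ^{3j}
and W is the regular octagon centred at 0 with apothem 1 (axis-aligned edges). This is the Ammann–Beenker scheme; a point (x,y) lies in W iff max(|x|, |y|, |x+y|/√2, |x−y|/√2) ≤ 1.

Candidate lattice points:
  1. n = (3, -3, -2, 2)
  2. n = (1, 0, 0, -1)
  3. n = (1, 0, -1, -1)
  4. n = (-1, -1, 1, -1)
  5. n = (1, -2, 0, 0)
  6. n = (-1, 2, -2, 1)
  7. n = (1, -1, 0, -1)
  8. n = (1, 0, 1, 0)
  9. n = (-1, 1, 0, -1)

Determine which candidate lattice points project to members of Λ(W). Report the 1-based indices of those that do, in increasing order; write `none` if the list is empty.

2, 3

π⊥(n) = n₀ + n₁ζ³ + n₂ζ⁶ + n₃ζ⁹ where ζ = e^{iπ/4}.
candidate 1: n = (3, -3, -2, 2) → π⊥ ≈ (+6.535534, +1.292893); max(|x|,|y|,|x±y|/√2) = 6.535534 > 1 ⇒ ∉ W
candidate 2: n = (1, 0, 0, -1) → π⊥ ≈ (+0.292893, -0.707107); max(|x|,|y|,|x±y|/√2) = 0.707107 ≤ 1 ⇒ ∈ W
candidate 3: n = (1, 0, -1, -1) → π⊥ ≈ (+0.292893, +0.292893); max(|x|,|y|,|x±y|/√2) = 0.414214 ≤ 1 ⇒ ∈ W
candidate 4: n = (-1, -1, 1, -1) → π⊥ ≈ (-1.000000, -2.414214); max(|x|,|y|,|x±y|/√2) = 2.414214 > 1 ⇒ ∉ W
candidate 5: n = (1, -2, 0, 0) → π⊥ ≈ (+2.414214, -1.414214); max(|x|,|y|,|x±y|/√2) = 2.707107 > 1 ⇒ ∉ W
candidate 6: n = (-1, 2, -2, 1) → π⊥ ≈ (-1.707107, +4.121320); max(|x|,|y|,|x±y|/√2) = 4.121320 > 1 ⇒ ∉ W
candidate 7: n = (1, -1, 0, -1) → π⊥ ≈ (+1.000000, -1.414214); max(|x|,|y|,|x±y|/√2) = 1.707107 > 1 ⇒ ∉ W
candidate 8: n = (1, 0, 1, 0) → π⊥ ≈ (+1.000000, -1.000000); max(|x|,|y|,|x±y|/√2) = 1.414214 > 1 ⇒ ∉ W
candidate 9: n = (-1, 1, 0, -1) → π⊥ ≈ (-2.414214, +0.000000); max(|x|,|y|,|x±y|/√2) = 2.414214 > 1 ⇒ ∉ W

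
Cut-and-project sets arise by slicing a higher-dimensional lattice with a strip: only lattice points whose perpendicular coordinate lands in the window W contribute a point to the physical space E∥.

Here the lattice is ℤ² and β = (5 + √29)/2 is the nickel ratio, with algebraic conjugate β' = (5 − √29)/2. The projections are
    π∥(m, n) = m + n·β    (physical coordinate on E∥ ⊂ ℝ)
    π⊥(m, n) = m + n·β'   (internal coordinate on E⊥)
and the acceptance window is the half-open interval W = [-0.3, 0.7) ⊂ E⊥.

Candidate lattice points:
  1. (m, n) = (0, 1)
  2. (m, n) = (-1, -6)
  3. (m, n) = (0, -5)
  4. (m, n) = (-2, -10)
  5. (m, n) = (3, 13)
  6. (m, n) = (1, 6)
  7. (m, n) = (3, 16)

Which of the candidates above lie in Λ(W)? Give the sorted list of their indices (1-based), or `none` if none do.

1, 2, 4, 5, 6, 7

Compute β' = (5−√29)/2 = -0.1926, so π⊥(m,n) = m -0.1926·n.
candidate 1: (m,n)=(0,1) → π∥ = 0+1·β ≈ 5.1926, π⊥ = 0+1·β' ≈ -0.1926 ∈ [-0.3, 0.7) ⇒ IN Λ
candidate 2: (m,n)=(-1,-6) → π∥ = -1-6·β ≈ -32.1555, π⊥ = -1-6·β' ≈ 0.1555 ∈ [-0.3, 0.7) ⇒ IN Λ
candidate 3: (m,n)=(0,-5) → π∥ = 0-5·β ≈ -25.9629, π⊥ = 0-5·β' ≈ 0.9629 ∉ [-0.3, 0.7) ⇒ out
candidate 4: (m,n)=(-2,-10) → π∥ = -2-10·β ≈ -53.9258, π⊥ = -2-10·β' ≈ -0.0742 ∈ [-0.3, 0.7) ⇒ IN Λ
candidate 5: (m,n)=(3,13) → π∥ = 3+13·β ≈ 70.5036, π⊥ = 3+13·β' ≈ 0.4964 ∈ [-0.3, 0.7) ⇒ IN Λ
candidate 6: (m,n)=(1,6) → π∥ = 1+6·β ≈ 32.1555, π⊥ = 1+6·β' ≈ -0.1555 ∈ [-0.3, 0.7) ⇒ IN Λ
candidate 7: (m,n)=(3,16) → π∥ = 3+16·β ≈ 86.0813, π⊥ = 3+16·β' ≈ -0.0813 ∈ [-0.3, 0.7) ⇒ IN Λ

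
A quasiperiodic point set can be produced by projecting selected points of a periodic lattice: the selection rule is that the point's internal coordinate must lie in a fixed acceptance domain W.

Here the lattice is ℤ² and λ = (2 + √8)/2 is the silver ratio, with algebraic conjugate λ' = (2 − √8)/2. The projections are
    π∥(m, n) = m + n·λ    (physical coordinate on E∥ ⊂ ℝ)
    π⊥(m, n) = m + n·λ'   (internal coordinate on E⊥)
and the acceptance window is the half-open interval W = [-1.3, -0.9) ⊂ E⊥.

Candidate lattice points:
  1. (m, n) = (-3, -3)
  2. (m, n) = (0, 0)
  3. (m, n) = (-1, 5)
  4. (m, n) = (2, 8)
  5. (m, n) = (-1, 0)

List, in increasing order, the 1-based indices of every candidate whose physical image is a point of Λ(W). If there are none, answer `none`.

5

λ' = (2−√8)/2 ≈ -0.4142.
[1] lift (-3,-3): star map gives -1.7574; window check -1.3 ≤ -1.7574 < -0.9 is false → out
[2] lift (0,0): star map gives 0.0000; window check -1.3 ≤ 0.0000 < -0.9 is false → out
[3] lift (-1,5): star map gives -3.0711; window check -1.3 ≤ -3.0711 < -0.9 is false → out
[4] lift (2,8): star map gives -1.3137; window check -1.3 ≤ -1.3137 < -0.9 is false → out
[5] lift (-1,0): star map gives -1.0000; window check -1.3 ≤ -1.0000 < -0.9 is true → IN Λ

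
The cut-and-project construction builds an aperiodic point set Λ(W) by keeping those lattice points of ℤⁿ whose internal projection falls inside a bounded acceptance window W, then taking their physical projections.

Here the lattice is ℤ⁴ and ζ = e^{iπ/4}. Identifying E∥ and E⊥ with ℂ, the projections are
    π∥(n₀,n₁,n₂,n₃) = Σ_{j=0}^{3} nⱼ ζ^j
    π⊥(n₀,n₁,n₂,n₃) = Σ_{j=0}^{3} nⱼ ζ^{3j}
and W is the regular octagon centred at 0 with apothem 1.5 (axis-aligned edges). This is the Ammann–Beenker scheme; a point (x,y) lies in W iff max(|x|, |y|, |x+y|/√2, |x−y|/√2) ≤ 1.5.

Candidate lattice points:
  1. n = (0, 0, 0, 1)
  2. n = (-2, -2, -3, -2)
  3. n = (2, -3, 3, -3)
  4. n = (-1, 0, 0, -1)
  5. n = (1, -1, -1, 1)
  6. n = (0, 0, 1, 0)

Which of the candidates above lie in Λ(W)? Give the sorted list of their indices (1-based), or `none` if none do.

1, 6

Internal map: ζ^{3j} for j=0..3 gives (1,0), (−√2/2,√2/2), (0,−1), (√2/2,√2/2).
#1 (0, 0, 0, 1): internal (0.70711, 0.70711); octagon support 1.00000 vs apothem 1.5 → ∈ W
#2 (-2, -2, -3, -2): internal (-2.00000, 0.17157); octagon support 2.00000 vs apothem 1.5 → ∉ W
#3 (2, -3, 3, -3): internal (2.00000, -7.24264); octagon support 7.24264 vs apothem 1.5 → ∉ W
#4 (-1, 0, 0, -1): internal (-1.70711, -0.70711); octagon support 1.70711 vs apothem 1.5 → ∉ W
#5 (1, -1, -1, 1): internal (2.41421, 1.00000); octagon support 2.41421 vs apothem 1.5 → ∉ W
#6 (0, 0, 1, 0): internal (0.00000, -1.00000); octagon support 1.00000 vs apothem 1.5 → ∈ W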